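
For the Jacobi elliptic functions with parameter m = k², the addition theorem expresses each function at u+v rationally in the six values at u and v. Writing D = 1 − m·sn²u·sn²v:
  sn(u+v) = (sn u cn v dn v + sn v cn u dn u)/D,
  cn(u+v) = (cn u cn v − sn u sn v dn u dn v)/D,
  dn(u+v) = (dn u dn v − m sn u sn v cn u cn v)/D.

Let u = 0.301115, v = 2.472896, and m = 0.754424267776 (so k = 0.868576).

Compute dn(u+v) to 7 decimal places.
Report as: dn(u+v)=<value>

dn(u+v)=0.5643283

sn u = 0.2933742160963682, cn u = 0.9559976827010835, dn u = 0.9669890832956886
sn v = 0.9880665378506579, cn v = -0.1540276494004064, dn v = 0.5132972661372267
m = k² = 0.754424267776
D = 1 − m·sn²u·sn²v = 0.9366083702123993
dn(u+v) = (dn u·dn v − m·sn u·sn v·cn u·cn v)/D = 0.5285545907604943/0.9366083702123993 = 0.5643282801760904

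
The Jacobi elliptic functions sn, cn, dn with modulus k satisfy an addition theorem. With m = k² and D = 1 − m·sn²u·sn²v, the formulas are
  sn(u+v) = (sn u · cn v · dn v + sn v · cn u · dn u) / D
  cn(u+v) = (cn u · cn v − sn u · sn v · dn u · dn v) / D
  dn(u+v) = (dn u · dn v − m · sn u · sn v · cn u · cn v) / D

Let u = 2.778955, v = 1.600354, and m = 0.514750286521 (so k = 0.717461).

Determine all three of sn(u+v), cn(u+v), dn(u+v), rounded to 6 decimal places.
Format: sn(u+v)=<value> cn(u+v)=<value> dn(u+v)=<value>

sn(u+v)=-0.584819 cn(u+v)=-0.811164 dn(u+v)=0.907716

sn u = 0.7789204375467623, cn u = -0.6271227567007599, dn u = 0.8292721059401379
sn v = 0.9826194412590959, cn v = 0.1856314457726982, dn v = 0.7092161242728114
m = k² = 0.514750286521
D = 1 − m·sn²u·sn²v = 0.6984540497975003
sn(u+v) = (sn u·cn v·dn v + sn v·cn u·dn u)/D = -0.408469487659713/0.6984540497975003 = -0.5848194133574552
cn(u+v) = (cn u·cn v − sn u·sn v·dn u·dn v)/D = -0.5665604445507475/0.6984540497975003 = -0.8111635185092103
dn(u+v) = (dn u·dn v − m·sn u·sn v·cn u·cn v)/D = 0.6339979122159044/0.6984540497975003 = 0.9077159942013603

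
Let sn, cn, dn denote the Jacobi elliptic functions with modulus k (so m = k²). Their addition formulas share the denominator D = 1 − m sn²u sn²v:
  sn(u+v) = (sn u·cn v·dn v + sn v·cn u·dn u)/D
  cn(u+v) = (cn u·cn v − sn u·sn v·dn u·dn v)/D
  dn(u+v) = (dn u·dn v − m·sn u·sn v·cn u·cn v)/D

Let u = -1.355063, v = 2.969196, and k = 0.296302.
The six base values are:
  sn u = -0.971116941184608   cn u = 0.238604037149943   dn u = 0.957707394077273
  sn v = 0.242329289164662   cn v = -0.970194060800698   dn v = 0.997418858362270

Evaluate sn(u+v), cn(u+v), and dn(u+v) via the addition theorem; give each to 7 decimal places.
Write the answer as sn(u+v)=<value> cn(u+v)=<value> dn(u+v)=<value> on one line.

sn(u+v)=0.9999774 cn(u+v)=-0.0067293 dn(u+v)=0.9550964

m = k² = 0.087794875204
D = 1 − m·sn²u·sn²v = 0.9951378982455815
sn(u+v) = (sn u·cn v·dn v + sn v·cn u·dn u)/D = 0.9951153662478926/0.9951378982455815 = 0.9999773579141859
cn(u+v) = (cn u·cn v − sn u·sn v·dn u·dn v)/D = -0.006696594803034792/0.9951378982455815 = -0.006729313409569491
dn(u+v) = (dn u·dn v − m·sn u·sn v·cn u·cn v)/D = 0.9504526070179823/0.9951378982455815 = 0.9550963828165132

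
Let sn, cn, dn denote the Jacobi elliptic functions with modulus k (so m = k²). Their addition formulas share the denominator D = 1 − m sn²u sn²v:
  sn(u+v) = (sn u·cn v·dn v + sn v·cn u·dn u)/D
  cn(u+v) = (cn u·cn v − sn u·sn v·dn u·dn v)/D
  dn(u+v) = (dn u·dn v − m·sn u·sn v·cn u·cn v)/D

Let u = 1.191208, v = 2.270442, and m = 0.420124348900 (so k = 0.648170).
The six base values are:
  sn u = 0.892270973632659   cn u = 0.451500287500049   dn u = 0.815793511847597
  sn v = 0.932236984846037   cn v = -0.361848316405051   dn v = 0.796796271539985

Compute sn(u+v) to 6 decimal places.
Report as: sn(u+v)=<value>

m = k² = 0.4201243489
D = 1 − m·sn²u·sn²v = 0.7093140504223834
sn(u+v) = (sn u·cn v·dn v + sn v·cn u·dn u)/D = 0.08611276338248065/0.7093140504223834 = 0.1214028727207675

sn(u+v)=0.121403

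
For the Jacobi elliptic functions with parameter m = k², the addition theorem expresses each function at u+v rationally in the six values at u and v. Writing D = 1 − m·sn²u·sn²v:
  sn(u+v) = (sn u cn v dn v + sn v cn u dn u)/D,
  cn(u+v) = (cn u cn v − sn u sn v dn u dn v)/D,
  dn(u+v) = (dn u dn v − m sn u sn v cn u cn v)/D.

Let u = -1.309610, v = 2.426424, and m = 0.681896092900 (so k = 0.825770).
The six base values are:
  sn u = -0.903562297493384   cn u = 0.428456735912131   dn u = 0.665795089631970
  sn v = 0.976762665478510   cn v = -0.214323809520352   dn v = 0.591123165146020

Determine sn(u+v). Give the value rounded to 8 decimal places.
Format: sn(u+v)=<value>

m = k² = 0.6818960929
D = 1 − m·sn²u·sn²v = 0.4688557224998104
sn(u+v) = (sn u·cn v·dn v + sn v·cn u·dn u)/D = 0.393109512366592/0.4688557224998104 = 0.8384445224868745

sn(u+v)=0.83844452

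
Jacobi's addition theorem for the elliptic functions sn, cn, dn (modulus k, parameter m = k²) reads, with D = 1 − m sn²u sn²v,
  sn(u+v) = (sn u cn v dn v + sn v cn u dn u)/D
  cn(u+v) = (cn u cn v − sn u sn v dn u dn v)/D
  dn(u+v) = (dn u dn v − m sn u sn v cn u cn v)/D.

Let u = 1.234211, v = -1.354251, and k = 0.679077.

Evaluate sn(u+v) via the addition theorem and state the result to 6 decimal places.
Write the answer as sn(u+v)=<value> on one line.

sn u = 0.9034814072026212, cn u = 0.4286272819585466, dn u = 0.7896687366451301
sn v = -0.9395789564153786, cn v = 0.3423322723048298, dn v = 0.7699978676436885
m = k² = 0.461145571929
D = 1 − m·sn²u·sn²v = 0.6676902797826537
sn(u+v) = (sn u·cn v·dn v + sn v·cn u·dn u)/D = -0.07986934858030121/0.6676902797826537 = -0.1196203554233263

sn(u+v)=-0.119620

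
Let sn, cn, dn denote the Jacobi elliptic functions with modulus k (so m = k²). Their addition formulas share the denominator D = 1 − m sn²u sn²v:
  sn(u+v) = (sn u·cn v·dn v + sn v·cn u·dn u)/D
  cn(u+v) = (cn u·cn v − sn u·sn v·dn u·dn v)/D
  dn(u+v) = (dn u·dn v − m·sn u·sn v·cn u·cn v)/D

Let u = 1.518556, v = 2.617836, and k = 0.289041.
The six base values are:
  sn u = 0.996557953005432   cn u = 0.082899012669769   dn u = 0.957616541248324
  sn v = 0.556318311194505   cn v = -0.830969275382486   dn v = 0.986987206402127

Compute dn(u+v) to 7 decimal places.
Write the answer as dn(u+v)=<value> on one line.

dn(u+v)=0.9733399

m = k² = 0.083544699681
D = 1 − m·sn²u·sn²v = 0.9743214361501382
dn(u+v) = (dn u·dn v − m·sn u·sn v·cn u·cn v)/D = 0.9483459246622565/0.9743214361501382 = 0.9733398953116341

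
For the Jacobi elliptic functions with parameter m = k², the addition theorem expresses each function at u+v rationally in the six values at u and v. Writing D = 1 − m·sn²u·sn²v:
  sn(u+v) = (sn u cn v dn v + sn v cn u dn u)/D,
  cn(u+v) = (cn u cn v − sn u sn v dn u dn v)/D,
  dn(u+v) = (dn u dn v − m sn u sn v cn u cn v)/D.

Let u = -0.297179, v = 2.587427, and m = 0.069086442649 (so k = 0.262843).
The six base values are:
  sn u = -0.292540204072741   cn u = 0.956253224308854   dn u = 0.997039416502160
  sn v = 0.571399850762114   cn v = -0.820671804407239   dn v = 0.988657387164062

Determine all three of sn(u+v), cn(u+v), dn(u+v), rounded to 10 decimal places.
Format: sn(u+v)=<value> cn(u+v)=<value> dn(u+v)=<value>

sn(u+v)=0.7836544021 cn(u+v)=-0.6211970526 dn(u+v)=0.9785566070

m = k² = 0.069086442649
D = 1 − m·sn²u·sn²v = 0.9980696138359076
sn(u+v) = (sn u·cn v·dn v + sn v·cn u·dn u)/D = 0.7821416464570876/0.9980696138359076 = 0.7836544020722781
cn(u+v) = (cn u·cn v − sn u·sn v·dn u·dn v)/D = -0.6199979023673821/0.9980696138359076 = -0.6211970525628244
dn(u+v) = (dn u·dn v − m·sn u·sn v·cn u·cn v)/D = 0.9766676148274802/0.9980696138359076 = 0.9785566069623415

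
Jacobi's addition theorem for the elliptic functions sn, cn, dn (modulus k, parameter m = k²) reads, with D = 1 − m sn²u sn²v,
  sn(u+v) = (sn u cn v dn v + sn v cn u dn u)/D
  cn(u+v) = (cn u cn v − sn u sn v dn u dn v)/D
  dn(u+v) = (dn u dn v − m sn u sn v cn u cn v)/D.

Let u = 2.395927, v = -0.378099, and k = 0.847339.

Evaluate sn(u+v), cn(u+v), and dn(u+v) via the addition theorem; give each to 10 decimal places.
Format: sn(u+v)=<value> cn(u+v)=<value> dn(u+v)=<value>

sn u = 0.9876561277819902, cn u = -0.1566377133856501, dn u = 0.5473870744916776
sn v = -0.3633318801617949, cn v = 0.9316597795644583, dn v = 0.9514299628946145
m = k² = 0.717983380921
D = 1 − m·sn²u·sn²v = 0.9075444621368147
sn(u+v) = (sn u·cn v·dn v + sn v·cn u·dn u)/D = 0.9066199154636156/0.9075444621368147 = 0.9989812656990685
cn(u+v) = (cn u·cn v − sn u·sn v·dn u·dn v)/D = 0.04095460462447302/0.9075444621368147 = 0.04512682996053477
dn(u+v) = (dn u·dn v − m·sn u·sn v·cn u·cn v)/D = 0.483201373246349/0.9075444621368147 = 0.5324272180656038

sn(u+v)=0.9989812657 cn(u+v)=0.0451268300 dn(u+v)=0.5324272181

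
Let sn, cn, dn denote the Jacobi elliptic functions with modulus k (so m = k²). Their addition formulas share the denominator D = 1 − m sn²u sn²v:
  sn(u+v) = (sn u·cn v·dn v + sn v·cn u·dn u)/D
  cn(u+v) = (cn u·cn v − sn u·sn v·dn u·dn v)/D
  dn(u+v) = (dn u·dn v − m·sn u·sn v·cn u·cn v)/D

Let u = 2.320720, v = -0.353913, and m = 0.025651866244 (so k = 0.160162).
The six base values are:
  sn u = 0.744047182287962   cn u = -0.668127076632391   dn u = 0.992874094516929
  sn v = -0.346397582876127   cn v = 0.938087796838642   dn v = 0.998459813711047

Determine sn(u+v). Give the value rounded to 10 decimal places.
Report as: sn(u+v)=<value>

m = k² = 0.025651866244
D = 1 − m·sn²u·sn²v = 0.9982959998635362
sn(u+v) = (sn u·cn v·dn v + sn v·cn u·dn u)/D = 0.9266949622193843/0.9982959998635362 = 0.9282767459211101

sn(u+v)=0.9282767459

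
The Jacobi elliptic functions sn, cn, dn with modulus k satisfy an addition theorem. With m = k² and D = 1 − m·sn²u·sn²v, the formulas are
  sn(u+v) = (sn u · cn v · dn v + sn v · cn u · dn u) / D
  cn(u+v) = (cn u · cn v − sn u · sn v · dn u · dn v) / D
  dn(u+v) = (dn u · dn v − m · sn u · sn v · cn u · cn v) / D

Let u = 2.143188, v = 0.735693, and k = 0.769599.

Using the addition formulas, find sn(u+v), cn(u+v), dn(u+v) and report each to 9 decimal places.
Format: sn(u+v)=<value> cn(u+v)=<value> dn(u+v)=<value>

sn u = 0.9916371306531499, cn u = -0.1290573558925939, dn u = 0.6462060977211246
sn v = 0.6447968037624036, cn v = 0.7643540291368839, dn v = 0.8681882567800945
m = k² = 0.592282620801
D = 1 − m·sn²u·sn²v = 0.7578523260899066
sn(u+v) = (sn u·cn v·dn v + sn v·cn u·dn u)/D = 0.6042790269489736/0.7578523260899066 = 0.7973572240210898
cn(u+v) = (cn u·cn v − sn u·sn v·dn u·dn v)/D = -0.4573696598480093/0.7578523260899066 = -0.6035076282047988
dn(u+v) = (dn u·dn v − m·sn u·sn v·cn u·cn v)/D = 0.5983864035715806/0.7578523260899066 = 0.789581799740484

sn(u+v)=0.797357224 cn(u+v)=-0.603507628 dn(u+v)=0.789581800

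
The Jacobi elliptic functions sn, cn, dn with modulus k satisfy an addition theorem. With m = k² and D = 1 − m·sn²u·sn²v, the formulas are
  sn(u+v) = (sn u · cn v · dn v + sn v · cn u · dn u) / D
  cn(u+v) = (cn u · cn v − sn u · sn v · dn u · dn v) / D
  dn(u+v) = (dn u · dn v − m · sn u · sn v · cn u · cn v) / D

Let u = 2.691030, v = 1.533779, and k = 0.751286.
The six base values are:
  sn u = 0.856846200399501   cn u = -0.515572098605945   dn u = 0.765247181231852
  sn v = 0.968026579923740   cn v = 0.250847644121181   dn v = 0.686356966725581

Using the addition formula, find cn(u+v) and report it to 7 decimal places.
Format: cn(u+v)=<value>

m = k² = 0.564430653796
D = 1 − m·sn²u·sn²v = 0.6116789735888072
cn(u+v) = (cn u·cn v − sn u·sn v·dn u·dn v)/D = -0.5649842834588286/0.6116789735888072 = -0.9236614430997779

cn(u+v)=-0.9236614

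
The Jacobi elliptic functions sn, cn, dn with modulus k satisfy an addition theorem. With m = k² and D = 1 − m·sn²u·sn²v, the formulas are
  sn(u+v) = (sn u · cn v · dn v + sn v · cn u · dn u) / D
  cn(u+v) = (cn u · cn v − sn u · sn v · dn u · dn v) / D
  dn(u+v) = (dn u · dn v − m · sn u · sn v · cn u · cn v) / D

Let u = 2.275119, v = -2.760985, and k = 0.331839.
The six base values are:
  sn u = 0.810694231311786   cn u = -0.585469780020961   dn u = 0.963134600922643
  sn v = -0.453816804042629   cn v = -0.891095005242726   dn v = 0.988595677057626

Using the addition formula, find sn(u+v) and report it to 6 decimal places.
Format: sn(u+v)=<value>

sn(u+v)=-0.465200

m = k² = 0.110117121921
D = 1 − m·sn²u·sn²v = 0.9850950623600432
sn(u+v) = (sn u·cn v·dn v + sn v·cn u·dn u)/D = -0.4582659993092213/0.9850950623600432 = -0.465199772914636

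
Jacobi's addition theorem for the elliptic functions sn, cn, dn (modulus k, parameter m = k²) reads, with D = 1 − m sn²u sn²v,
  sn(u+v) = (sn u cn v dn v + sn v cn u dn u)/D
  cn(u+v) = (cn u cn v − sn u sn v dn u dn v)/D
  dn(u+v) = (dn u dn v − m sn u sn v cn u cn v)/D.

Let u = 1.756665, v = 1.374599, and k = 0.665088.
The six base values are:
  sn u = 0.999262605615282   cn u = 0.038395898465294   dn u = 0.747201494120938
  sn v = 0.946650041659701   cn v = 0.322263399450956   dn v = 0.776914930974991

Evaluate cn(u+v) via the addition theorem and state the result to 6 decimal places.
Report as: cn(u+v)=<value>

cn(u+v)=-0.888414

m = k² = 0.442342047744
D = 1 − m·sn²u·sn²v = 0.6041812054002721
cn(u+v) = (cn u·cn v − sn u·sn v·dn u·dn v)/D = -0.5367628846283088/0.6041812054002721 = -0.8884137404981037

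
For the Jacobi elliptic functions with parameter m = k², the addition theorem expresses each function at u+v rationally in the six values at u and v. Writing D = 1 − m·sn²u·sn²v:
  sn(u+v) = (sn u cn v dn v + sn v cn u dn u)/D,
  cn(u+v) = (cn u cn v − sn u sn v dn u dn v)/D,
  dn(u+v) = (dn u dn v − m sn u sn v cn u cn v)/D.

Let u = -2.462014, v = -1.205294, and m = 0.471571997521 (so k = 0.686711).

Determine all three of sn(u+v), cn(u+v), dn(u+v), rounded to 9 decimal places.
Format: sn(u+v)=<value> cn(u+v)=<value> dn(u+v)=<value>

sn u = -0.8902959985960206, cn u = -0.4553822953123173, dn u = 0.7913402041923559
sn v = -0.8924057221285426, cn v = 0.4512338940197583, dn v = 0.7902187879464879
m = k² = 0.471571997521
D = 1 − m·sn²u·sn²v = 0.7023255609715876
sn(u+v) = (sn u·cn v·dn v + sn v·cn u·dn u)/D = 0.004133434141804584/0.7023255609715876 = 0.005885353419412
cn(u+v) = (cn u·cn v − sn u·sn v·dn u·dn v)/D = -0.7023133975058788/0.7023255609715876 = -0.9999826811575932
dn(u+v) = (dn u·dn v − m·sn u·sn v·cn u·cn v)/D = 0.7023198250480138/0.7023255609715876 = 0.9999918329562633

sn(u+v)=0.005885353 cn(u+v)=-0.999982681 dn(u+v)=0.999991833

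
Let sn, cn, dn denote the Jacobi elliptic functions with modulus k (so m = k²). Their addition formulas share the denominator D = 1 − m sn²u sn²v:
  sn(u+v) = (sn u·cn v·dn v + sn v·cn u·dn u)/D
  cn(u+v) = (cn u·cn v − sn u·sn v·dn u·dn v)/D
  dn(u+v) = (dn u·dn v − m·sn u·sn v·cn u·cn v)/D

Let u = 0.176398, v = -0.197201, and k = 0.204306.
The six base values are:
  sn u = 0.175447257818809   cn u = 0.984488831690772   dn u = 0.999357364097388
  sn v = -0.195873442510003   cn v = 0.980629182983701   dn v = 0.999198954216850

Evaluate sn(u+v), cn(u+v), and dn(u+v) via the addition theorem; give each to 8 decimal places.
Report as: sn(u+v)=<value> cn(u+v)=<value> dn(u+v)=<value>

sn(u+v)=-0.02080144 cn(u+v)=0.99978363 dn(u+v)=0.99999097

m = k² = 0.041740941636
D = 1 − m·sn²u·sn²v = 0.9999507045853606
sn(u+v) = (sn u·cn v·dn v + sn v·cn u·dn u)/D = -0.02080041153737938/0.9999507045853606 = -0.02080143695283907
cn(u+v) = (cn u·cn v − sn u·sn v·dn u·dn v)/D = 0.9997343419532185/0.9999507045853606 = 0.9997836267016464
dn(u+v) = (dn u·dn v − m·sn u·sn v·cn u·cn v)/D = 0.9999416743416386/0.9999507045853606 = 0.9999909693111064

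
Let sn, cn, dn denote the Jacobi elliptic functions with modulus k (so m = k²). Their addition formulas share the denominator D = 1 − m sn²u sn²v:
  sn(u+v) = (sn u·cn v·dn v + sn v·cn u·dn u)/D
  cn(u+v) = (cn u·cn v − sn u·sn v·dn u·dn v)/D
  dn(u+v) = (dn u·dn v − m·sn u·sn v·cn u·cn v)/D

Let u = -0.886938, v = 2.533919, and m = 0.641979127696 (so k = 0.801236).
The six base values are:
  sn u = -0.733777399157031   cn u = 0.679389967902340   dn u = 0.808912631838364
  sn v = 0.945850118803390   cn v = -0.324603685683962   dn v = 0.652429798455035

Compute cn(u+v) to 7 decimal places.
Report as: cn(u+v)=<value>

m = k² = 0.641979127696
D = 1 − m·sn²u·sn²v = 0.6907610315401846
cn(u+v) = (cn u·cn v − sn u·sn v·dn u·dn v)/D = 0.1457549798474517/0.6907610315401846 = 0.2110063729600713

cn(u+v)=0.2110064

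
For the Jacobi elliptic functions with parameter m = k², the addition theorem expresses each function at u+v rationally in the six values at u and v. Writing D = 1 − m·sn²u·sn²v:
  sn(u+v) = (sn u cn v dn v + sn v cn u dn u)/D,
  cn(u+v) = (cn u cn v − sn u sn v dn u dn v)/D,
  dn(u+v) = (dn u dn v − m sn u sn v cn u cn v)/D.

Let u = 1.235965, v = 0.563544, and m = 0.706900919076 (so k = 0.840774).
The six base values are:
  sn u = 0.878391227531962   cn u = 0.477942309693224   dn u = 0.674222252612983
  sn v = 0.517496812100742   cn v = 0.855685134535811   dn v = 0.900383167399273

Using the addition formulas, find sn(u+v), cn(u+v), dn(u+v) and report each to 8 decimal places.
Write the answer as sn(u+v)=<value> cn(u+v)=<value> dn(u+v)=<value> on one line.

sn(u+v)=0.98779269 cn(u+v)=0.15577420 dn(u+v)=0.55700310

m = k² = 0.706900919076
D = 1 − m·sn²u·sn²v = 0.8539337486836453
sn(u+v) = (sn u·cn v·dn v + sn v·cn u·dn u)/D = 0.8435095143610117/0.8539337486836453 = 0.9877926896100514
cn(u+v) = (cn u·cn v − sn u·sn v·dn u·dn v)/D = 0.1330208492055037/0.8539337486836453 = 0.1557742031048167
dn(u+v) = (dn u·dn v − m·sn u·sn v·cn u·cn v)/D = 0.4756437483692749/0.8539337486836453 = 0.5570031036980194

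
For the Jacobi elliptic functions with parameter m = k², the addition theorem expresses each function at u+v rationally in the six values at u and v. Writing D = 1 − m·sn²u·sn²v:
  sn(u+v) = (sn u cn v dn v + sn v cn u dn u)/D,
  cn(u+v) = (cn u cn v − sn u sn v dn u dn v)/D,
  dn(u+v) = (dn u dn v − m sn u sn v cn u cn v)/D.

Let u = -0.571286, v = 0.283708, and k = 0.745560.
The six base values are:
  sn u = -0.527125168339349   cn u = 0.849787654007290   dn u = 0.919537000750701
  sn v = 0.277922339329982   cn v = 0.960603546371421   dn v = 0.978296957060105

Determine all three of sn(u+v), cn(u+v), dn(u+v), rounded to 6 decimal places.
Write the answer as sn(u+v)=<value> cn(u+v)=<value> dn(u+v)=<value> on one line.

sn(u+v)=-0.281556 cn(u+v)=0.959545 dn(u+v)=0.977719

m = k² = 0.5558597136
D = 1 − m·sn²u·sn²v = 0.9880700226786833
sn(u+v) = (sn u·cn v·dn v + sn v·cn u·dn u)/D = -0.2781971639468733/0.9880700226786833 = -0.2815561220981824
cn(u+v) = (cn u·cn v − sn u·sn v·dn u·dn v)/D = 0.9480974146616846/0.9880700226786833 = 0.9595447619100598
dn(u+v) = (dn u·dn v − m·sn u·sn v·cn u·cn v)/D = 0.9660550454849186/0.9880700226786833 = 0.9777192135289343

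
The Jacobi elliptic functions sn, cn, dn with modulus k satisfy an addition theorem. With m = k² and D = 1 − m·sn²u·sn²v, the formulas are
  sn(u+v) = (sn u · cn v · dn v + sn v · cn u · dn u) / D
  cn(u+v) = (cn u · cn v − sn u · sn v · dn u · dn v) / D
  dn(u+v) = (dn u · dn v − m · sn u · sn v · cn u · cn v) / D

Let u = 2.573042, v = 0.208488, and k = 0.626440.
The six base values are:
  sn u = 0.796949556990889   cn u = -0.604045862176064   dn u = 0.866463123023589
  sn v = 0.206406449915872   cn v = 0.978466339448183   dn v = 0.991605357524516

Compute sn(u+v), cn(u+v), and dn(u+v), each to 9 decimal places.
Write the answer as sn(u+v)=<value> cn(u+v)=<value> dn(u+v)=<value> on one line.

sn(u+v)=0.672351984 cn(u+v)=-0.740231592 dn(u+v)=0.906973274

m = k² = 0.3924270736
D = 1 − m·sn²u·sn²v = 0.989381402541079
sn(u+v) = (sn u·cn v·dn v + sn v·cn u·dn u)/D = 0.6652125488481716/0.989381402541079 = 0.6723519839160835
cn(u+v) = (cn u·cn v − sn u·sn v·dn u·dn v)/D = -0.7323713706508956/0.989381402541079 = -0.7402315919522124
dn(u+v) = (dn u·dn v − m·sn u·sn v·cn u·cn v)/D = 0.8973424898809844/0.989381402541079 = 0.9069732739834139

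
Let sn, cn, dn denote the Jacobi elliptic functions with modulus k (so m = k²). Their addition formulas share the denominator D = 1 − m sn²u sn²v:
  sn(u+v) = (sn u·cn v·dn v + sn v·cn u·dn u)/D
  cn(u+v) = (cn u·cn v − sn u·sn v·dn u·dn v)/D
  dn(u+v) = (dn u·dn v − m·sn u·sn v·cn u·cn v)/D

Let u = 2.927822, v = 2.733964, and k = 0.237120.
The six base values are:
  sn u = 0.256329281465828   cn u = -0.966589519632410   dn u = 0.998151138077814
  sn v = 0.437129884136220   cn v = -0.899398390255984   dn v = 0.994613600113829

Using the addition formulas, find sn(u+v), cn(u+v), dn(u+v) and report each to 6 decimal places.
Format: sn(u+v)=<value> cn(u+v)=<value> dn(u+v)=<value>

sn(u+v)=-0.651504 cn(u+v)=0.758645 dn(u+v)=0.987995

m = k² = 0.0562258944
D = 1 − m·sn²u·sn²v = 0.9992940827274489
sn(u+v) = (sn u·cn v·dn v + sn v·cn u·dn u)/D = -0.6510443249883231/0.9992940827274489 = -0.6515042330795941
cn(u+v) = (cn u·cn v − sn u·sn v·dn u·dn v)/D = 0.7581094582410856/0.9992940827274489 = 0.758644998849508
dn(u+v) = (dn u·dn v − m·sn u·sn v·cn u·cn v)/D = 0.9872977405680827/0.9992940827274489 = 0.9879951834332655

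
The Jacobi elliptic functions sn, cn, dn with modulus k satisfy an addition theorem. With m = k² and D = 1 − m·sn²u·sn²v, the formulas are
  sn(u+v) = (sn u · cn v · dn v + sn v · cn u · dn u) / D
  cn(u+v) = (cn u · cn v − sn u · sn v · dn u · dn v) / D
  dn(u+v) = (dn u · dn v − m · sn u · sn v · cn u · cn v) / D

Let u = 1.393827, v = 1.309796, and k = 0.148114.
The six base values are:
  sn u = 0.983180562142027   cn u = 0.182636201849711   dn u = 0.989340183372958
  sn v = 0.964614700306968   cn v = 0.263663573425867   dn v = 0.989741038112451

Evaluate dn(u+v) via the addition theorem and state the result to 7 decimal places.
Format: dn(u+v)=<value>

m = k² = 0.021937756996
D = 1 − m·sn²u·sn²v = 0.9802682074309909
dn(u+v) = (dn u·dn v − m·sn u·sn v·cn u·cn v)/D = 0.978188698580907/0.9802682074309909 = 0.9978786327718067

dn(u+v)=0.9978786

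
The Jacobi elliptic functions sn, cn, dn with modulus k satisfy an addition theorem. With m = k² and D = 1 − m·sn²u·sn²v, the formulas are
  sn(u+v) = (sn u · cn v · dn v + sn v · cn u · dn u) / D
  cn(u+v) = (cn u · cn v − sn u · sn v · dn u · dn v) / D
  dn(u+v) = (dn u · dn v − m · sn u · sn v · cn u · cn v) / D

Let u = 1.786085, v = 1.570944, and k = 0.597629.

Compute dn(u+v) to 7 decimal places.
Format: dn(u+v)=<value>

sn u = 0.9995561076239974, cn u = -0.02979241030134539, dn u = 0.8019704418245759
sn v = 0.9897974771776621, cn v = 0.1424814169382642, dn v = 0.8062817595053536
m = k² = 0.357160421641
D = 1 − m·sn²u·sn²v = 0.6504008512824843
dn(u+v) = (dn u·dn v − m·sn u·sn v·cn u·cn v)/D = 0.6481141024798273/0.6504008512824843 = 0.9964840931586299

dn(u+v)=0.9964841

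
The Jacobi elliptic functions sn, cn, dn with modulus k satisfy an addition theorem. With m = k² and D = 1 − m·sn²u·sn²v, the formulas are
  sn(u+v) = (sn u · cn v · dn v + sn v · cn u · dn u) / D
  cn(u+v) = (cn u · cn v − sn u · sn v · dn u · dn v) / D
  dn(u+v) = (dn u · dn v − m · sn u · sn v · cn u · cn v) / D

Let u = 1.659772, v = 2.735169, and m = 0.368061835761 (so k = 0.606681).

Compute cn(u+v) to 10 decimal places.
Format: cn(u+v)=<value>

sn u = 0.9970724734874874, cn u = 0.07646229537192587, dn u = 0.7962977027233506
sn v = 0.6827336817517381, cn v = -0.730667311299552, dn v = 0.9101851864733952
m = k² = 0.368061835761
D = 1 − m·sn²u·sn²v = 0.8294401133414935
cn(u+v) = (cn u·cn v − sn u·sn v·dn u·dn v)/D = -0.5492504771344846/0.8294401133414935 = -0.6621942540514068

cn(u+v)=-0.6621942541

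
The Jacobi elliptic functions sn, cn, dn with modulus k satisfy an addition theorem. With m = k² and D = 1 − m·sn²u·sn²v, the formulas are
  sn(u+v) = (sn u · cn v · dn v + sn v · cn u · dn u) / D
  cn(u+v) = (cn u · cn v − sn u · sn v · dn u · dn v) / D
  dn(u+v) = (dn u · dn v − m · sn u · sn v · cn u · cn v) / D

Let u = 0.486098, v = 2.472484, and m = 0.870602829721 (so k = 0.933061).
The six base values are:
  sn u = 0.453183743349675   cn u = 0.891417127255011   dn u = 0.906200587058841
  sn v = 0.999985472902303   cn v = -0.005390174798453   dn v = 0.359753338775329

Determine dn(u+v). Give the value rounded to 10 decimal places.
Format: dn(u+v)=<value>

dn(u+v)=0.3992967859

m = k² = 0.870602829721
D = 1 − m·sn²u·sn²v = 0.8212046988526033
dn(u+v) = (dn u·dn v − m·sn u·sn v·cn u·cn v)/D = 0.327904396838513/0.8212046988526033 = 0.399296785925196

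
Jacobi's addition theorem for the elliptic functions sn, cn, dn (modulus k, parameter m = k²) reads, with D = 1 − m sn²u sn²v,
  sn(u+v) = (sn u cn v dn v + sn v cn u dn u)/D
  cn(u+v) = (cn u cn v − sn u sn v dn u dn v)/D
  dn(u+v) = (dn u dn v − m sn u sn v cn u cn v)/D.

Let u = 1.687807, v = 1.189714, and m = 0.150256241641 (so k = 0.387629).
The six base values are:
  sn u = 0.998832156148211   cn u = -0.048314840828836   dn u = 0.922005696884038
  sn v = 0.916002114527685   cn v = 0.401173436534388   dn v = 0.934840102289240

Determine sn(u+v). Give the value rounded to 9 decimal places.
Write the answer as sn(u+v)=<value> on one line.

m = k² = 0.150256241641
D = 1 − m·sn²u·sn²v = 0.8742203143531761
sn(u+v) = (sn u·cn v·dn v + sn v·cn u·dn u)/D = 0.3337902946729073/0.8742203143531761 = 0.3818148459749237

sn(u+v)=0.381814846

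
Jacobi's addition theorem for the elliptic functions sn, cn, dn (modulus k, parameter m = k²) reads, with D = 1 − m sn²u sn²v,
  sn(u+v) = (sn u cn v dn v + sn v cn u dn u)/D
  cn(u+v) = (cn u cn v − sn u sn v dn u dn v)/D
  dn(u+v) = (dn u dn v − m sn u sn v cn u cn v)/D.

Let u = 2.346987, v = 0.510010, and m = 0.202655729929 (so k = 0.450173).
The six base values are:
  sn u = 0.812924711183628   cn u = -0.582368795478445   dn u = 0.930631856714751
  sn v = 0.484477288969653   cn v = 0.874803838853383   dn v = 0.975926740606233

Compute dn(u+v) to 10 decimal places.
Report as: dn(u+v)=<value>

dn(u+v)=0.9796867151

m = k² = 0.202655729929
D = 1 − m·sn²u·sn²v = 0.9685655124437844
dn(u+v) = (dn u·dn v − m·sn u·sn v·cn u·cn v)/D = 0.9488907652614461/0.9685655124437844 = 0.9796867151167741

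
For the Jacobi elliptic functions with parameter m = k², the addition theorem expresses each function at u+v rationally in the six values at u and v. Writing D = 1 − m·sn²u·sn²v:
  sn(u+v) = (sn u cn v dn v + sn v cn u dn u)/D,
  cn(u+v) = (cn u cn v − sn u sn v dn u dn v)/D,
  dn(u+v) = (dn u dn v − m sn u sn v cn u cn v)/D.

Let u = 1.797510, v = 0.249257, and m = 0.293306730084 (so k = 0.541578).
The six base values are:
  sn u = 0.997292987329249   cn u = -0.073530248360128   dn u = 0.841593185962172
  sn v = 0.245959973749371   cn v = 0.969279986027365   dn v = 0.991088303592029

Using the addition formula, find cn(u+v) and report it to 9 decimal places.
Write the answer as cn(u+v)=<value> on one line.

m = k² = 0.293306730084
D = 1 − m·sn²u·sn²v = 0.9823519618180524
cn(u+v) = (cn u·cn v − sn u·sn v·dn u·dn v)/D = -0.2758695773647537/0.9823519618180524 = -0.2808255982450506

cn(u+v)=-0.280825598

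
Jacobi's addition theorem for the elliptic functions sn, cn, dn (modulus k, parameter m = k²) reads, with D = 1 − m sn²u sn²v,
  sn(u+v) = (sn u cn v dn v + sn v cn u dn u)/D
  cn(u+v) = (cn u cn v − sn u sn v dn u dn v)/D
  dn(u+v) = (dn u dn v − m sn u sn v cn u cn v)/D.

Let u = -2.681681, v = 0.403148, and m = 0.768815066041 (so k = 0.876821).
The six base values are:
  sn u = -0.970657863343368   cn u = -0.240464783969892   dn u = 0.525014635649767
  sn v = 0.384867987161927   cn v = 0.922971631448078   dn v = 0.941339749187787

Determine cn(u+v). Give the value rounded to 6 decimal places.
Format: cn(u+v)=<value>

m = k² = 0.768815066041
D = 1 − m·sn²u·sn²v = 0.8927054119442553
cn(u+v) = (cn u·cn v − sn u·sn v·dn u·dn v)/D = -0.03731493561244294/0.8927054119442553 = -0.04179983129168378

cn(u+v)=-0.041800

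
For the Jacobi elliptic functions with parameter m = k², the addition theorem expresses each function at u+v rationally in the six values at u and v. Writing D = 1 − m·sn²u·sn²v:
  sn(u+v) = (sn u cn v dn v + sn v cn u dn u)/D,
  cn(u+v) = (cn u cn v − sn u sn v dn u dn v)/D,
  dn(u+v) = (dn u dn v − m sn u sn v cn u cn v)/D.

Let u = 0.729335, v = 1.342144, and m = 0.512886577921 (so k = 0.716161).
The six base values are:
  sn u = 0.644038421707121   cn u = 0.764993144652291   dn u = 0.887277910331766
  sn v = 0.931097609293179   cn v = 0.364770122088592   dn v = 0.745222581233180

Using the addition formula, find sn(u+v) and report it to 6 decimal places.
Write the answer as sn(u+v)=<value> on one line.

sn(u+v)=0.989574

m = k² = 0.512886577921
D = 1 − m·sn²u·sn²v = 0.815568409707805
sn(u+v) = (sn u·cn v·dn v + sn v·cn u·dn u)/D = 0.8070653679709839/0.815568409707805 = 0.989574091350758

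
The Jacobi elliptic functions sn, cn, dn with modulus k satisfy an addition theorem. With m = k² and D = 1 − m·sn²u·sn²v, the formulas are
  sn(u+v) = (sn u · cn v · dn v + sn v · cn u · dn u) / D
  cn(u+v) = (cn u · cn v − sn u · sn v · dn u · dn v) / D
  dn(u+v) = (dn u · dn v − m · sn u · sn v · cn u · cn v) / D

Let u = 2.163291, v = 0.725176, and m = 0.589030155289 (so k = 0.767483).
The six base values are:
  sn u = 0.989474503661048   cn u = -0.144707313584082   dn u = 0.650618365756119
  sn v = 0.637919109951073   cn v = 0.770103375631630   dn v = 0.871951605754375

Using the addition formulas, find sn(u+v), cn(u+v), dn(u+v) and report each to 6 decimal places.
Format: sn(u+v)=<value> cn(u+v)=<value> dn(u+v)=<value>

sn(u+v)=0.789691 cn(u+v)=-0.613505 dn(u+v)=0.795408

m = k² = 0.589030155289
D = 1 − m·sn²u·sn²v = 0.7653189786187036
sn(u+v) = (sn u·cn v·dn v + sn v·cn u·dn u)/D = 0.6043654824283913/0.7653189786187036 = 0.7896909645690331
cn(u+v) = (cn u·cn v − sn u·sn v·dn u·dn v)/D = -0.4695268923960304/0.7653189786187036 = -0.613504833296389
dn(u+v) = (dn u·dn v − m·sn u·sn v·cn u·cn v)/D = 0.6087408124758112/0.7653189786187036 = 0.7954079664592996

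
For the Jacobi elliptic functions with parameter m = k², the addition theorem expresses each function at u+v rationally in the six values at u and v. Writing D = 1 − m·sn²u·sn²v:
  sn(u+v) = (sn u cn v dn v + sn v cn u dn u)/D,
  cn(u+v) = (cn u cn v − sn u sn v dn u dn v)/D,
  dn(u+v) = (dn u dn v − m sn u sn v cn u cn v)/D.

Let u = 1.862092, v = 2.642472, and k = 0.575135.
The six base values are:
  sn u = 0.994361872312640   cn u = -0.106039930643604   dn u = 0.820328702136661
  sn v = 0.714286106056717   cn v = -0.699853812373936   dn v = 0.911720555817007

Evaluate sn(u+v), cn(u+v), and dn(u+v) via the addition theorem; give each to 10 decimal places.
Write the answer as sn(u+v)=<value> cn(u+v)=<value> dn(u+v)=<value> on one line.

sn(u+v)=-0.8361310940 cn(u+v)=-0.5485296653 dn(u+v)=0.8767818911

m = k² = 0.330780268225
D = 1 − m·sn²u·sn²v = 0.833132051416772
sn(u+v) = (sn u·cn v·dn v + sn v·cn u·dn u)/D = -0.6966076135704418/0.833132051416772 = -0.8361310939674384
cn(u+v) = (cn u·cn v − sn u·sn v·dn u·dn v)/D = -0.4569976453042324/0.833132051416772 = -0.5485296652878627
dn(u+v) = (dn u·dn v − m·sn u·sn v·cn u·cn v)/D = 0.7304750955673789/0.833132051416772 = 0.8767818910881881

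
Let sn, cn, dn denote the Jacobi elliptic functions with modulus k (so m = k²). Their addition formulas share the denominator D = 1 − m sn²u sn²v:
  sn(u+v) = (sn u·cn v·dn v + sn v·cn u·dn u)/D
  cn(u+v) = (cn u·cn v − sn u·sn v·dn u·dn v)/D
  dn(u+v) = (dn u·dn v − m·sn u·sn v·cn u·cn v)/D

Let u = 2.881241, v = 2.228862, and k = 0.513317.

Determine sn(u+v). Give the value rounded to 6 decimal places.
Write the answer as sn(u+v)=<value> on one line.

sn u = 0.4791338007085735, cn u = -0.8777418760766499, dn u = 0.9692831448336746
sn v = 0.8936723180190852, cn v = -0.4487201667034757, dn v = 0.8885719934321836
m = k² = 0.263494342489
D = 1 − m·sn²u·sn²v = 0.951689500813335
sn(u+v) = (sn u·cn v·dn v + sn v·cn u·dn u)/D = -0.9513592094701691/0.951689500813335 = -0.9996529421172729

sn(u+v)=-0.999653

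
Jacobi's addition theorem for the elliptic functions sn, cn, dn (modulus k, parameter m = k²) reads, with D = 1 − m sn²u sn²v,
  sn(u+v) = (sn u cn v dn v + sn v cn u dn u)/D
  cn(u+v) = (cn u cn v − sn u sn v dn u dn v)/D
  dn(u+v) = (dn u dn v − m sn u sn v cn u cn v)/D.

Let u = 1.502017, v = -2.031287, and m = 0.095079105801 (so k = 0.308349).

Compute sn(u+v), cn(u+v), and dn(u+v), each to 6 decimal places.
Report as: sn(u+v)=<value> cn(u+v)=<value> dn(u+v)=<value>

sn u = 0.9947001809786683, cn u = 0.1028180429740061, dn u = 0.9518014644432015
sn v = -0.920440799130723, cn v = -0.3908819966378549, dn v = 0.9588784649408761
m = k² = 0.095079105801
D = 1 − m·sn²u·sn²v = 0.9202994709656942
sn(u+v) = (sn u·cn v·dn v + sn v·cn u·dn u)/D = -0.4628984250070865/0.9202994709656942 = -0.5029867337871608
cn(u+v) = (cn u·cn v − sn u·sn v·dn u·dn v)/D = 0.7954094319189931/0.9202994709656942 = 0.8642941314356611
dn(u+v) = (dn u·dn v − m·sn u·sn v·cn u·cn v)/D = 0.9091633766491039/0.9202994709656942 = 0.9878994885165968

sn(u+v)=-0.502987 cn(u+v)=0.864294 dn(u+v)=0.987899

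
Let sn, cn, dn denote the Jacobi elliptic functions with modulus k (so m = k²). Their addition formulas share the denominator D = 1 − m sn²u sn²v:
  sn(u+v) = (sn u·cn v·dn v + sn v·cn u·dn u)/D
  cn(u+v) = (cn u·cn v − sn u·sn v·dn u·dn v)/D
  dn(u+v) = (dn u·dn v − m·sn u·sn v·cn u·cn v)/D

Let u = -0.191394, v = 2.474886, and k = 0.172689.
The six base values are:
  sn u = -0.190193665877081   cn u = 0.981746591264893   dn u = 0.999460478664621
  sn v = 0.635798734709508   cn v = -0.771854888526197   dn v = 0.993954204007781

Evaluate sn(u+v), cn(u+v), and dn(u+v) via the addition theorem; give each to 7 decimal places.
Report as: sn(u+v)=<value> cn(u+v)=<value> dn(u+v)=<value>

m = k² = 0.029821490721
D = 1 − m·sn²u·sn²v = 0.9995639254247704
sn(u+v) = (sn u·cn v·dn v + sn v·cn u·dn u)/D = 0.7697708513310617/0.9995639254247704 = 0.7701066752723626
cn(u+v) = (cn u·cn v − sn u·sn v·dn u·dn v)/D = -0.6376369479975486/0.9995639254247704 = -0.6379151265653981
dn(u+v) = (dn u·dn v − m·sn u·sn v·cn u·cn v)/D = 0.9906853189942546/0.9995639254247704 = 0.9911175201458548

sn(u+v)=0.7701067 cn(u+v)=-0.6379151 dn(u+v)=0.9911175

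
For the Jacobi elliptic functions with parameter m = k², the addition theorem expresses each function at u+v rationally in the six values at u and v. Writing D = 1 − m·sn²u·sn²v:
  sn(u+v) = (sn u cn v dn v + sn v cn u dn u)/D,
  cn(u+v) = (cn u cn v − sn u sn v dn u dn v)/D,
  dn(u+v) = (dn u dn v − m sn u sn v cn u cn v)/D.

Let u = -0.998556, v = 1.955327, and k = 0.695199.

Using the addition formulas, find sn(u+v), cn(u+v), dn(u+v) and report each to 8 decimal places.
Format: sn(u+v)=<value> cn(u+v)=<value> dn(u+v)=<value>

sn u = -0.8036248242169756, cn u = 0.5951362381020292, dn u = 0.8293838558519292
sn v = 0.9965692624191417, cn v = -0.08276294582340517, dn v = 0.721116373564005
m = k² = 0.483301649601
D = 1 − m·sn²u·sn²v = 0.6900155269091688
sn(u+v) = (sn u·cn v·dn v + sn v·cn u·dn u)/D = 0.5398646962497369/0.6900155269091688 = 0.7823949972082335
cn(u+v) = (cn u·cn v − sn u·sn v·dn u·dn v)/D = 0.4297296093113868/0.6900155269091688 = 0.6227825209039896
dn(u+v) = (dn u·dn v − m·sn u·sn v·cn u·cn v)/D = 0.5790175139250864/0.6900155269091688 = 0.8391369343798928

sn(u+v)=0.78239500 cn(u+v)=0.62278252 dn(u+v)=0.83913693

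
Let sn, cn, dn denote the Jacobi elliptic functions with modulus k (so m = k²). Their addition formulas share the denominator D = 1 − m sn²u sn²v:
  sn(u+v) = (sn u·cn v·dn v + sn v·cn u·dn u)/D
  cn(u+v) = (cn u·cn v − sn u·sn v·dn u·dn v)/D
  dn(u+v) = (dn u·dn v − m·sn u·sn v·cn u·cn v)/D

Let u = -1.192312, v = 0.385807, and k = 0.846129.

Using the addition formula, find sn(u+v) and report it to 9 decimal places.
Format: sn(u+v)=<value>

sn u = -0.862843788547121, cn u = 0.5054706683534181, dn u = 0.6833647285209987
sn v = 0.3701652658387144, cn v = 0.9289659175484071, dn v = 0.9496846952874767
m = k² = 0.715934284641
D = 1 − m·sn²u·sn²v = 0.9269653682573842
sn(u+v) = (sn u·cn v·dn v + sn v·cn u·dn u)/D = -0.6333593229677662/0.9269653682573842 = -0.6832610415191969

sn(u+v)=-0.683261042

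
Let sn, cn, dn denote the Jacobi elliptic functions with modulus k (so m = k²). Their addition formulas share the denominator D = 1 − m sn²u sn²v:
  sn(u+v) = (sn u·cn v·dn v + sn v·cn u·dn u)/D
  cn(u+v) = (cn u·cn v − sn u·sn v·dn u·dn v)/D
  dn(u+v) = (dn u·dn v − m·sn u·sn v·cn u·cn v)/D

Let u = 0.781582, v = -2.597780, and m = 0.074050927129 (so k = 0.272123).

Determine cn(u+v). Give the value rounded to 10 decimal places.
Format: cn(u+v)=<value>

cn(u+v)=-0.2055703627

sn u = 0.7006977848214788, cn u = 0.7134582078484153, dn u = 0.9816530290244965
sn v = -0.5662879315644845, cn v = -0.8242074851421927, dn v = 0.9880552611059228
m = k² = 0.074050927129
D = 1 − m·sn²u·sn²v = 0.9883408577269355
cn(u+v) = (cn u·cn v − sn u·sn v·dn u·dn v)/D = -0.2031735886078916/0.9883408577269355 = -0.2055703627138984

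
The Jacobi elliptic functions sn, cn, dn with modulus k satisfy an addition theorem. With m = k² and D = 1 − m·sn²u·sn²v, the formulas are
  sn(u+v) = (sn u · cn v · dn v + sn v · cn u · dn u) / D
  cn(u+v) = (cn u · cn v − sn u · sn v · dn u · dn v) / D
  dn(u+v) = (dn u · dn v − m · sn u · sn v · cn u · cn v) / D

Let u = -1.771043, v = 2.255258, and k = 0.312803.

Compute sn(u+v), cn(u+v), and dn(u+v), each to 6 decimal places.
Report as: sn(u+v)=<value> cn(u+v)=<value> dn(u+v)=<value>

sn u = -0.9885294209535792, cn u = -0.1510284208656817, dn u = 0.9509921678324743
sn v = 0.8165992940914827, cn v = -0.5772049834238198, dn v = 0.9668263077943981
m = k² = 0.097845716809
D = 1 − m·sn²u·sn²v = 0.9362413638683134
sn(u+v) = (sn u·cn v·dn v + sn v·cn u·dn u)/D = 0.4343701459217779/0.9362413638683134 = 0.4639510308827522
cn(u+v) = (cn u·cn v − sn u·sn v·dn u·dn v)/D = 0.8293795679602271/0.9362413638683134 = 0.8858608473924285
dn(u+v) = (dn u·dn v − m·sn u·sn v·cn u·cn v)/D = 0.9263296463211778/0.9362413638683134 = 0.9894132881437935

sn(u+v)=0.463951 cn(u+v)=0.885861 dn(u+v)=0.989413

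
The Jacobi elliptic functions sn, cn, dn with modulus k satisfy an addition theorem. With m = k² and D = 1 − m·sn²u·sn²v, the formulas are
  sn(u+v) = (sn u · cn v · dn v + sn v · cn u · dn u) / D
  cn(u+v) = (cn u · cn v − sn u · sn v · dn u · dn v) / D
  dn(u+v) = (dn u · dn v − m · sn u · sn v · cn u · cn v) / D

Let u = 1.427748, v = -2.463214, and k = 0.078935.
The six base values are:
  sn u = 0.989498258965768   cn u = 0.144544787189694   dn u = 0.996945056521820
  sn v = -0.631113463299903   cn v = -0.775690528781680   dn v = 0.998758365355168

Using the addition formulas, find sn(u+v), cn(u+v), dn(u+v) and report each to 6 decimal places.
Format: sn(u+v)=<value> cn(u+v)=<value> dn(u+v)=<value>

sn(u+v)=-0.859626 cn(u+v)=0.510924 dn(u+v)=0.997695

m = k² = 0.006230734225
D = 1 − m·sn²u·sn²v = 0.9975701235875521
sn(u+v) = (sn u·cn v·dn v + sn v·cn u·dn u)/D = -0.8575368945615828/0.9975701235875521 = -0.8596256787218435
cn(u+v) = (cn u·cn v − sn u·sn v·dn u·dn v)/D = 0.5096828680073137/0.9975701235875521 = 0.5109243510364424
dn(u+v) = (dn u·dn v − m·sn u·sn v·cn u·cn v)/D = 0.9952709477341912/0.9975701235875521 = 0.9976952238253765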